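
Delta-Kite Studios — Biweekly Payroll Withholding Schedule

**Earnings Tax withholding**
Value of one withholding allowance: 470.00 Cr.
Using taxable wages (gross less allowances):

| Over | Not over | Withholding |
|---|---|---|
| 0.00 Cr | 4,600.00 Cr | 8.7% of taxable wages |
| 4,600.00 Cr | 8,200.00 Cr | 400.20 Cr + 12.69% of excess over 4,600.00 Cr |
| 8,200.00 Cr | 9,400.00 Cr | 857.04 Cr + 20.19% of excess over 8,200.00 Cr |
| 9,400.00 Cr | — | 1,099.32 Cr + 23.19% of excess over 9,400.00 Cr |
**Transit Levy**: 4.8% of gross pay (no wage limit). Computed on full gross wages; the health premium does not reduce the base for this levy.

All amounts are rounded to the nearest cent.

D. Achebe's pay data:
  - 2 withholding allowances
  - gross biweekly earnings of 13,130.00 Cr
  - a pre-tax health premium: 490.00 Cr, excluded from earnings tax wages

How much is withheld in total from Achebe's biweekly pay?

Earnings Tax: taxable = 13,130.00 Cr − 490.00 Cr − 2×470.00 Cr = 11,700.00 Cr
  1,099.32 Cr + 23.19% × (11,700.00 Cr − 9,400.00 Cr) = 1,099.32 Cr + 23.19% × 2,300.00 Cr = 1,632.69 Cr
Transit Levy: 4.8% × 13,130.00 Cr = 630.24 Cr
Total: 1,632.69 Cr + 630.24 Cr = 2,262.93 Cr

2,262.93 Cr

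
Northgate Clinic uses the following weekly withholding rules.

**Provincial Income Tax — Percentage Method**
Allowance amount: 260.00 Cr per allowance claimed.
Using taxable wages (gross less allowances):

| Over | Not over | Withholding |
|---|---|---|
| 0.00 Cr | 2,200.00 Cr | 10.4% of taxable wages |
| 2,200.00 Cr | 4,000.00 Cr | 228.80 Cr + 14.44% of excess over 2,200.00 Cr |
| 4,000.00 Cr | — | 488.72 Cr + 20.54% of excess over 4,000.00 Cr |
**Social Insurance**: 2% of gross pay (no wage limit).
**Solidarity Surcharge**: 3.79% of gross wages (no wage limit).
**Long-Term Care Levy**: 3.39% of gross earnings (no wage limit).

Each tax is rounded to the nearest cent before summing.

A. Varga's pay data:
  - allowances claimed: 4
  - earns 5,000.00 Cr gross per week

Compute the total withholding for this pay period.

941.94 Cr

Provincial Income Tax: taxable = 5,000.00 Cr − 4×260.00 Cr = 3,960.00 Cr
  228.80 Cr + 14.44% × (3,960.00 Cr − 2,200.00 Cr) = 228.80 Cr + 14.44% × 1,760.00 Cr = 482.94 Cr
Social Insurance: 2% × 5,000.00 Cr = 100.00 Cr
Solidarity Surcharge: 3.79% × 5,000.00 Cr = 189.50 Cr
Long-Term Care Levy: 3.39% × 5,000.00 Cr = 169.50 Cr
Total: 482.94 Cr + 100.00 Cr + 189.50 Cr + 169.50 Cr = 941.94 Cr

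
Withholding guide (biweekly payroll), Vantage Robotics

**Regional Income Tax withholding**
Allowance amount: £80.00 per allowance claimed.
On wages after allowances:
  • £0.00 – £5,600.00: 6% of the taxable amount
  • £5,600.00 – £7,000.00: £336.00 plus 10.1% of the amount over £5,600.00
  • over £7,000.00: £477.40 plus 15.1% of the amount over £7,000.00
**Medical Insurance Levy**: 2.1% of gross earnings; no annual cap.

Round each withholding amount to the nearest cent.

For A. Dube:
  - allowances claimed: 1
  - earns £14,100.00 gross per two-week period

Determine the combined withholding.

£1,833.52

Regional Income Tax: taxable = £14,100.00 − 1×£80.00 = £14,020.00
  £477.40 + 15.1% × (£14,020.00 − £7,000.00) = £477.40 + 15.1% × £7,020.00 = £1,537.42
Medical Insurance Levy: 2.1% × £14,100.00 = £296.10
Total: £1,537.42 + £296.10 = £1,833.52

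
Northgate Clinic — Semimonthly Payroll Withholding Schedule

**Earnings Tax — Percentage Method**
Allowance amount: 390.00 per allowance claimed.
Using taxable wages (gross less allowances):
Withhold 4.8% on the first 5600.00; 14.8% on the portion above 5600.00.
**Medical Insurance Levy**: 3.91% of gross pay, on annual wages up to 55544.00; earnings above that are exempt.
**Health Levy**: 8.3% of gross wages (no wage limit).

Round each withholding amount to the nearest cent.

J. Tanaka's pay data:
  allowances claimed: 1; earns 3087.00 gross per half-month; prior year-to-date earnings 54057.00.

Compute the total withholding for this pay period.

Earnings Tax: taxable = 3087.00 − 1×390.00 = 2697.00
  4.8% × 2697.00 = 129.46
Medical Insurance Levy: cap 55544.00 − YTD 54057.00 = 1487.00 subject; 3.91% × 1487.00 = 58.14
Health Levy: 8.3% × 3087.00 = 256.22
Total: 129.46 + 58.14 + 256.22 = 443.82

443.82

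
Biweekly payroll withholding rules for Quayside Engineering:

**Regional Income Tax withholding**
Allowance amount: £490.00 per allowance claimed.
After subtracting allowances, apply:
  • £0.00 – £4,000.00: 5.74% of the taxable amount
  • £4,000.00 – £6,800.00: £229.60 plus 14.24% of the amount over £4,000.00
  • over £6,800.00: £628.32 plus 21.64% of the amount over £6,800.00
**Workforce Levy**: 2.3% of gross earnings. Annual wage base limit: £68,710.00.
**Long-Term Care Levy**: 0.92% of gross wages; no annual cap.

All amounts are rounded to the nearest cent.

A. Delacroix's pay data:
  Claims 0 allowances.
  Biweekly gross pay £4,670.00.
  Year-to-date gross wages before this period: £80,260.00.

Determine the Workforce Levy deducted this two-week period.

£0.00

Workforce Levy: YTD £80,260.00 ≥ cap £68,710.00 → £0.00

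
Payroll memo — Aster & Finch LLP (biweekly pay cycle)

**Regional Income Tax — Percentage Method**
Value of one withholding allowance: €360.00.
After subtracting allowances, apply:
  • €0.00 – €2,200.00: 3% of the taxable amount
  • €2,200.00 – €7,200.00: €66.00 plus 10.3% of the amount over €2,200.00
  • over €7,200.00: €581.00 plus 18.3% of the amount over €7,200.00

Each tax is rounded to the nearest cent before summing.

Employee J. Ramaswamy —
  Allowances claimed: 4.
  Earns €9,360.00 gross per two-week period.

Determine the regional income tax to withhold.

€712.76

Regional Income Tax: taxable = €9,360.00 − 4×€360.00 = €7,920.00
  €581.00 + 18.3% × (€7,920.00 − €7,200.00) = €581.00 + 18.3% × €720.00 = €712.76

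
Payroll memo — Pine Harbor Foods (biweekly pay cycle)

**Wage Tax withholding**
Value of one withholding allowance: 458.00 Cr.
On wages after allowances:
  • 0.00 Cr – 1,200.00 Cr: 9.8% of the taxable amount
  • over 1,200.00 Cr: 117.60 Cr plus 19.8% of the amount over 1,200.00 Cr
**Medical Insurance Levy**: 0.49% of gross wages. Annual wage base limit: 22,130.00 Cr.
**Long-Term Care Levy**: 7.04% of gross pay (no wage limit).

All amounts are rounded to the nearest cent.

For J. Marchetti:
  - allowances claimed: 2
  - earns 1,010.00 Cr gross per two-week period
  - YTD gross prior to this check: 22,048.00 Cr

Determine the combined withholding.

Wage Tax: taxable = 1,010.00 Cr − 2×458.00 Cr = 94.00 Cr
  9.8% × 94.00 Cr = 9.21 Cr
Medical Insurance Levy: cap 22,130.00 Cr − YTD 22,048.00 Cr = 82.00 Cr subject; 0.49% × 82.00 Cr = 0.40 Cr
Long-Term Care Levy: 7.04% × 1,010.00 Cr = 71.10 Cr
Total: 9.21 Cr + 0.40 Cr + 71.10 Cr = 80.71 Cr

80.71 Cr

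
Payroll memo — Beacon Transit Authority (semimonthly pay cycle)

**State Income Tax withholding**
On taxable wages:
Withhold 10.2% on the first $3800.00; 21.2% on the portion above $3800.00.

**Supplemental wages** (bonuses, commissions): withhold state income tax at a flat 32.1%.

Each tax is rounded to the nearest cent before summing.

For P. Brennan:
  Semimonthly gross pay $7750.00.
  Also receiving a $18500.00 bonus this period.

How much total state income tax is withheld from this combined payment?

State Income Tax: taxable = $7750.00
  $387.60 + 21.2% × ($7750.00 − $3800.00) = $387.60 + 21.2% × $3950.00 = $1225.00
Supplemental (32.1% flat on bonus): 32.1% × $18500.00 = $5938.50
Total state income tax: $1225.00 + $5938.50 = $7163.50

$7163.50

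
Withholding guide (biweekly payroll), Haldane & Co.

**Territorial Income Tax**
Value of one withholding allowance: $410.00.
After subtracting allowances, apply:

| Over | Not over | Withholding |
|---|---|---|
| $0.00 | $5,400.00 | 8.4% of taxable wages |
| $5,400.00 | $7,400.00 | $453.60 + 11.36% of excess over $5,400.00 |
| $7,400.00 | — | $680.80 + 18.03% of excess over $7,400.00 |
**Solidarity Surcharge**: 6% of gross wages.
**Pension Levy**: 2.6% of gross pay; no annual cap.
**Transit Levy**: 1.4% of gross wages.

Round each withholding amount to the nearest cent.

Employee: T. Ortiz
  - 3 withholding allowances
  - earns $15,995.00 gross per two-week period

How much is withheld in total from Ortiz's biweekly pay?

$3,608.21

Territorial Income Tax: taxable = $15,995.00 − 3×$410.00 = $14,765.00
  $680.80 + 18.03% × ($14,765.00 − $7,400.00) = $680.80 + 18.03% × $7,365.00 = $2,008.71
Solidarity Surcharge: 6% × $15,995.00 = $959.70
Pension Levy: 2.6% × $15,995.00 = $415.87
Transit Levy: 1.4% × $15,995.00 = $223.93
Total: $2,008.71 + $959.70 + $415.87 + $223.93 = $3,608.21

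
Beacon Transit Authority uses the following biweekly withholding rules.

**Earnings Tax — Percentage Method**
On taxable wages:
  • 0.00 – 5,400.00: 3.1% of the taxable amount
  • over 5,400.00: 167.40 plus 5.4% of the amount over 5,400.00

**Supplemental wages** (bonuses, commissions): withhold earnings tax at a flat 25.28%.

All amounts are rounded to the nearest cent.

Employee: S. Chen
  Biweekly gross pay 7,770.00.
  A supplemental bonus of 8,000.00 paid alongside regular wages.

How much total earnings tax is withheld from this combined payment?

Earnings Tax: taxable = 7,770.00
  167.40 + 5.4% × (7,770.00 − 5,400.00) = 167.40 + 5.4% × 2,370.00 = 295.38
Supplemental (25.28% flat on bonus): 25.28% × 8,000.00 = 2,022.40
Total earnings tax: 295.38 + 2,022.40 = 2,317.78

2,317.78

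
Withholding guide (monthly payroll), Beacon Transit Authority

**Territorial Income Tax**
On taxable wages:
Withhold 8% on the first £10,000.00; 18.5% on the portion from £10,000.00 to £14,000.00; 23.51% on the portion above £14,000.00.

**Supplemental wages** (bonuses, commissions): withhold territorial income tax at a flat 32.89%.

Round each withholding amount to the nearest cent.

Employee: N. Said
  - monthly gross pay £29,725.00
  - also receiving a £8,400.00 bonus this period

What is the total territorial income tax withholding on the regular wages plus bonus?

Territorial Income Tax: taxable = £29,725.00
  £1,540.00 + 23.51% × (£29,725.00 − £14,000.00) = £1,540.00 + 23.51% × £15,725.00 = £5,236.95
Supplemental (32.89% flat on bonus): 32.89% × £8,400.00 = £2,762.76
Total territorial income tax: £5,236.95 + £2,762.76 = £7,999.71

£7,999.71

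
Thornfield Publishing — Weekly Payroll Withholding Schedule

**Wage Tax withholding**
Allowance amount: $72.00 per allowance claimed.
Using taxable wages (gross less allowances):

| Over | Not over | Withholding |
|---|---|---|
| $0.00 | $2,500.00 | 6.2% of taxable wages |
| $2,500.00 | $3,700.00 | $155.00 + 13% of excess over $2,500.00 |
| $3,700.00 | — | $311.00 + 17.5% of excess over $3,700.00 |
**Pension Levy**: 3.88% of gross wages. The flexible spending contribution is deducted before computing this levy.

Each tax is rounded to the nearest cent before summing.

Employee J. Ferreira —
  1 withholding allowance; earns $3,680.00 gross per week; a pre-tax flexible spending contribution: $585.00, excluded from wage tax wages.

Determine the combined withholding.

Wage Tax: taxable = $3,680.00 − $585.00 − 1×$72.00 = $3,023.00
  $155.00 + 13% × ($3,023.00 − $2,500.00) = $155.00 + 13% × $523.00 = $222.99
Pension Levy: 3.88% × $3,095.00 = $120.09
Total: $222.99 + $120.09 = $343.08

$343.08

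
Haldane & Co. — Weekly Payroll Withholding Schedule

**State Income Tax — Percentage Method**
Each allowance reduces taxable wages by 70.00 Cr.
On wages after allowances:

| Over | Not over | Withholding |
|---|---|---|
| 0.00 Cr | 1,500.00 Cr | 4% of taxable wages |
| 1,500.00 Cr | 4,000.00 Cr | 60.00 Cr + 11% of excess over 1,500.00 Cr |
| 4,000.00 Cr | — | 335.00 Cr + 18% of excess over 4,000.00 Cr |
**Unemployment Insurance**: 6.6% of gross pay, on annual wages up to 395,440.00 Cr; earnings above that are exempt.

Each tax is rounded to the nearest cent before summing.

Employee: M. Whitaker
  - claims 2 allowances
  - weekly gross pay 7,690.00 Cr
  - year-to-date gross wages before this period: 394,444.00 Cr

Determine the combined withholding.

1,039.74 Cr

State Income Tax: taxable = 7,690.00 Cr − 2×70.00 Cr = 7,550.00 Cr
  335.00 Cr + 18% × (7,550.00 Cr − 4,000.00 Cr) = 335.00 Cr + 18% × 3,550.00 Cr = 974.00 Cr
Unemployment Insurance: cap 395,440.00 Cr − YTD 394,444.00 Cr = 996.00 Cr subject; 6.6% × 996.00 Cr = 65.74 Cr
Total: 974.00 Cr + 65.74 Cr = 1,039.74 Cr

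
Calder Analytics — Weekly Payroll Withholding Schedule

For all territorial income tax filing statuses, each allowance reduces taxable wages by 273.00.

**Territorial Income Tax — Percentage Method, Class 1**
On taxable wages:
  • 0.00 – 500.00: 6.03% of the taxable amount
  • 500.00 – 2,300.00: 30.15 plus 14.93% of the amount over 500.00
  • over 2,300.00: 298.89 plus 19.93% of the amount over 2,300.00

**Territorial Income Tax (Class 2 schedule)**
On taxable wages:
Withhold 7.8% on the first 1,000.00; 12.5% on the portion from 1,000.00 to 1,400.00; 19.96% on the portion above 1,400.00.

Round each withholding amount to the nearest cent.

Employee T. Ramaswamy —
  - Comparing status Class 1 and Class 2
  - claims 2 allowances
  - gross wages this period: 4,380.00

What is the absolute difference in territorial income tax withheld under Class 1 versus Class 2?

9.21

Territorial Income Tax (Class 1): taxable = 4,380.00 − 2×273.00 = 3,834.00
  298.89 + 19.93% × (3,834.00 − 2,300.00) = 298.89 + 19.93% × 1,534.00 = 604.62
Territorial Income Tax (Class 2): taxable = 4,380.00 − 2×273.00 = 3,834.00
  128.00 + 19.96% × (3,834.00 − 1,400.00) = 128.00 + 19.96% × 2,434.00 = 613.83
Difference: |604.62 − 613.83| = 9.21 (higher under Class 2)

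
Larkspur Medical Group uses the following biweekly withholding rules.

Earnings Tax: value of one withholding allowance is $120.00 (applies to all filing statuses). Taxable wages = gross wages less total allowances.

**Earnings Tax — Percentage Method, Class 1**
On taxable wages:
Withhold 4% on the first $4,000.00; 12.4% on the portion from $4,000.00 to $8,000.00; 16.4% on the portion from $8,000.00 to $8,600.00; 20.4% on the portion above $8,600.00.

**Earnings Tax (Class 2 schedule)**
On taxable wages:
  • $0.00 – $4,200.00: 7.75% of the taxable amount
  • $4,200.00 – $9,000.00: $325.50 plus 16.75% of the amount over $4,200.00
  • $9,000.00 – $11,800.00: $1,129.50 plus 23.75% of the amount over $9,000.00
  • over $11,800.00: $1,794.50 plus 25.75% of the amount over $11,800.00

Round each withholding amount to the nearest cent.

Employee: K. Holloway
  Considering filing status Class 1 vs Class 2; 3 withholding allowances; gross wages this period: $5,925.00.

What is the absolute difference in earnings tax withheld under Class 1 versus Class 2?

Earnings Tax (Class 1): taxable = $5,925.00 − 3×$120.00 = $5,565.00
  $160.00 + 12.4% × ($5,565.00 − $4,000.00) = $160.00 + 12.4% × $1,565.00 = $354.06
Earnings Tax (Class 2): taxable = $5,925.00 − 3×$120.00 = $5,565.00
  $325.50 + 16.75% × ($5,565.00 − $4,200.00) = $325.50 + 16.75% × $1,365.00 = $554.14
Difference: |$354.06 − $554.14| = $200.08 (higher under Class 2)

$200.08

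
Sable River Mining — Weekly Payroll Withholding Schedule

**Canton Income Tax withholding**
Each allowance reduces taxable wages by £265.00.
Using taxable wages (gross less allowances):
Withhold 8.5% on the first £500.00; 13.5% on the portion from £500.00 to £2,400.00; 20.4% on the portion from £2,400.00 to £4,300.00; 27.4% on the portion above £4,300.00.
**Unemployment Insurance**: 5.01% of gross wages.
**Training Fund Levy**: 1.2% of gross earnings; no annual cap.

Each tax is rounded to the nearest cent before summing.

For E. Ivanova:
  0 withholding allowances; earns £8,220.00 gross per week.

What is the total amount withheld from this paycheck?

£2,271.14

Canton Income Tax: taxable = £8,220.00
  £686.60 + 27.4% × (£8,220.00 − £4,300.00) = £686.60 + 27.4% × £3,920.00 = £1,760.68
Unemployment Insurance: 5.01% × £8,220.00 = £411.82
Training Fund Levy: 1.2% × £8,220.00 = £98.64
Total: £1,760.68 + £411.82 + £98.64 = £2,271.14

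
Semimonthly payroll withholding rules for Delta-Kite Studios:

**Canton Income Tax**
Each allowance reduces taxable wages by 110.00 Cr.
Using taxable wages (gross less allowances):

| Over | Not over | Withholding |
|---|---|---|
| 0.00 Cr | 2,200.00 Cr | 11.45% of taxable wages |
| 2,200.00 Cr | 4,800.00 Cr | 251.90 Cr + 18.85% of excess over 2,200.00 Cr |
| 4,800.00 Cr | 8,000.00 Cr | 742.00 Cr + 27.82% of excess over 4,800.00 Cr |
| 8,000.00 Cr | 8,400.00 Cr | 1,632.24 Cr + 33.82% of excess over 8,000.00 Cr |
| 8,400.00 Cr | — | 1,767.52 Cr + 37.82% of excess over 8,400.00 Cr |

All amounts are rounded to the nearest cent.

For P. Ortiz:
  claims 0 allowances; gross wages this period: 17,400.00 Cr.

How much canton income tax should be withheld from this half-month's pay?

Canton Income Tax: taxable = 17,400.00 Cr
  1,767.52 Cr + 37.82% × (17,400.00 Cr − 8,400.00 Cr) = 1,767.52 Cr + 37.82% × 9,000.00 Cr = 5,171.32 Cr

5,171.32 Cr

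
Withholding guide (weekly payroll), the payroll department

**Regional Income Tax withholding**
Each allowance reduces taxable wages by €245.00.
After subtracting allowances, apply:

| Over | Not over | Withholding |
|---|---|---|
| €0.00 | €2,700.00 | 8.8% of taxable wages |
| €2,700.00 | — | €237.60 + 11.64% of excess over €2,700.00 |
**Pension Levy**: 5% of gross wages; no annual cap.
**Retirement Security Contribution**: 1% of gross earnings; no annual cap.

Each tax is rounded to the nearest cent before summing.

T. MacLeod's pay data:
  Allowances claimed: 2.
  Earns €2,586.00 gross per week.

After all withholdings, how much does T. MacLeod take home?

€2,246.39

Regional Income Tax: taxable = €2,586.00 − 2×€245.00 = €2,096.00
  8.8% × €2,096.00 = €184.45
Pension Levy: 5% × €2,586.00 = €129.30
Retirement Security Contribution: 1% × €2,586.00 = €25.86
Total withheld: €184.45 + €129.30 + €25.86 = €339.61
Net pay: €2,586.00 − €339.61 = €2,246.39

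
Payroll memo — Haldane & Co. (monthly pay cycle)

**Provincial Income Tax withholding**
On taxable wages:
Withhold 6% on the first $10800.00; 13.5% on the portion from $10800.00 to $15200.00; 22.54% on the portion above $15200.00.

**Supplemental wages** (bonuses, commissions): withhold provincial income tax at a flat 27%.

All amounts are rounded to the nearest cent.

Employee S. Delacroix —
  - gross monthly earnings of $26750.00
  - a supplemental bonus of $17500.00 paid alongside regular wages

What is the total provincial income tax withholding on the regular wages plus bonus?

Provincial Income Tax: taxable = $26750.00
  $1242.00 + 22.54% × ($26750.00 − $15200.00) = $1242.00 + 22.54% × $11550.00 = $3845.37
Supplemental (27% flat on bonus): 27% × $17500.00 = $4725.00
Total provincial income tax: $3845.37 + $4725.00 = $8570.37

$8570.37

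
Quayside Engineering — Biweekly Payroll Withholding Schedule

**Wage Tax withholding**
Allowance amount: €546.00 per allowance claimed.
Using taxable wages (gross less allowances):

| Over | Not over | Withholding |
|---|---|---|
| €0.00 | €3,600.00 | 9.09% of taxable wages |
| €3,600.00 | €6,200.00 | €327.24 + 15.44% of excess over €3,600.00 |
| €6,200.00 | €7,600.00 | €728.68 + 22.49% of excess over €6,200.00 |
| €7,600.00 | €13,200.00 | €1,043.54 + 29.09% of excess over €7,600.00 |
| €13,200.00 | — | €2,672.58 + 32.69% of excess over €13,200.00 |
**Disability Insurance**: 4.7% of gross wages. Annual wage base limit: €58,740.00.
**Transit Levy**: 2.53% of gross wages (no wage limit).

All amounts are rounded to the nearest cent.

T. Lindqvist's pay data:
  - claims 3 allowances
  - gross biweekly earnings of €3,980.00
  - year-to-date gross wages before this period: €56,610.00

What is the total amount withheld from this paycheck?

Wage Tax: taxable = €3,980.00 − 3×€546.00 = €2,342.00
  9.09% × €2,342.00 = €212.89
Disability Insurance: cap €58,740.00 − YTD €56,610.00 = €2,130.00 subject; 4.7% × €2,130.00 = €100.11
Transit Levy: 2.53% × €3,980.00 = €100.69
Total: €212.89 + €100.11 + €100.69 = €413.69

€413.69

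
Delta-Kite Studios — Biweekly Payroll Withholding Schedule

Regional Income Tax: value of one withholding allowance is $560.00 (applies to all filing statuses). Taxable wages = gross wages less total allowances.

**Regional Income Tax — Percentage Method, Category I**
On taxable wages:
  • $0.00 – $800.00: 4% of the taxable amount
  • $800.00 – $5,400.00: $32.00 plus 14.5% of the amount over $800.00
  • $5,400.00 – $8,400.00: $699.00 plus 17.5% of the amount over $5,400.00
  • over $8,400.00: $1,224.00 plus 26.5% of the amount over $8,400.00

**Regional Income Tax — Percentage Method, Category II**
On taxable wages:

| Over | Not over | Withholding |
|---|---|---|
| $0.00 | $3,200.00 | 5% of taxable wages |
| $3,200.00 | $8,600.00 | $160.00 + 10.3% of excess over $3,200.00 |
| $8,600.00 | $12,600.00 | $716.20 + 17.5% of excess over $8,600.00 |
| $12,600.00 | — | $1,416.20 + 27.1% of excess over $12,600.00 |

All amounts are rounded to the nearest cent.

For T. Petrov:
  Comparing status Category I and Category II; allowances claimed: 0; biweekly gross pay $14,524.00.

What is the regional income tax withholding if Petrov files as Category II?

Regional Income Tax (Category II): taxable = $14,524.00
  $1,416.20 + 27.1% × ($14,524.00 − $12,600.00) = $1,416.20 + 27.1% × $1,924.00 = $1,937.60

$1,937.60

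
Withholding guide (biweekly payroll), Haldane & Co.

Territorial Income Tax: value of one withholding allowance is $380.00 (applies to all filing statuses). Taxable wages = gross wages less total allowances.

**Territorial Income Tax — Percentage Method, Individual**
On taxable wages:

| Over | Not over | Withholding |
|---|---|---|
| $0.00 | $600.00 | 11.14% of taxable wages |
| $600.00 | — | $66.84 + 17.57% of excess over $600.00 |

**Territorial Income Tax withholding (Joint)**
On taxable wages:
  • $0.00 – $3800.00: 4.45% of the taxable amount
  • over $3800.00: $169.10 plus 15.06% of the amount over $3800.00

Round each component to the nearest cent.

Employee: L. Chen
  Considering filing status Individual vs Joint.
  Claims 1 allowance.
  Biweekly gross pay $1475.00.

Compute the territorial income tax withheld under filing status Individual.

$153.81

Territorial Income Tax (Individual): taxable = $1475.00 − 1×$380.00 = $1095.00
  $66.84 + 17.57% × ($1095.00 − $600.00) = $66.84 + 17.57% × $495.00 = $153.81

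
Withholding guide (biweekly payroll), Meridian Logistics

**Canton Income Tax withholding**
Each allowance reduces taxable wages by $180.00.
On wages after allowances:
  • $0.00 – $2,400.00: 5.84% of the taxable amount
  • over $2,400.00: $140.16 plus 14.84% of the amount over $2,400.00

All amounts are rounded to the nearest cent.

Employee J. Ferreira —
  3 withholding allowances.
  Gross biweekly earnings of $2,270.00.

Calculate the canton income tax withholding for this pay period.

Canton Income Tax: taxable = $2,270.00 − 3×$180.00 = $1,730.00
  5.84% × $1,730.00 = $101.03

$101.03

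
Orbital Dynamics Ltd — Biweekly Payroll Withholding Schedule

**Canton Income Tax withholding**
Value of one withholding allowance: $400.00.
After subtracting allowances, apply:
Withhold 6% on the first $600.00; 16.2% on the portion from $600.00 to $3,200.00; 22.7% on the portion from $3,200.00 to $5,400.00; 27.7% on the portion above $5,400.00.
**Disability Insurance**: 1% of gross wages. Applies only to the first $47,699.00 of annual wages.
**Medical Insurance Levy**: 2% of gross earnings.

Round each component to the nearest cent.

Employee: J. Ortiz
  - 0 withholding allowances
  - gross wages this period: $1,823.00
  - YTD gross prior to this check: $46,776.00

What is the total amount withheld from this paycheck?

Canton Income Tax: taxable = $1,823.00
  $36.00 + 16.2% × ($1,823.00 − $600.00) = $36.00 + 16.2% × $1,223.00 = $234.13
Disability Insurance: cap $47,699.00 − YTD $46,776.00 = $923.00 subject; 1% × $923.00 = $9.23
Medical Insurance Levy: 2% × $1,823.00 = $36.46
Total: $234.13 + $9.23 + $36.46 = $279.82

$279.82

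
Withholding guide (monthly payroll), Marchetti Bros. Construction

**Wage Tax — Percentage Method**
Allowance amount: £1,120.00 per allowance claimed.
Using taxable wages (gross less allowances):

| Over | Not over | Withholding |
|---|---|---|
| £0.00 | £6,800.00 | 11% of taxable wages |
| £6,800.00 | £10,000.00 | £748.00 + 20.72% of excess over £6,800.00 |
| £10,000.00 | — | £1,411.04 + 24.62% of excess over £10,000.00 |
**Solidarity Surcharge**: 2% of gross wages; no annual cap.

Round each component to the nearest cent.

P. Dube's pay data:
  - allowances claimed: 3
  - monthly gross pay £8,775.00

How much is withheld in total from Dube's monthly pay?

£771.15

Wage Tax: taxable = £8,775.00 − 3×£1,120.00 = £5,415.00
  11% × £5,415.00 = £595.65
Solidarity Surcharge: 2% × £8,775.00 = £175.50
Total: £595.65 + £175.50 = £771.15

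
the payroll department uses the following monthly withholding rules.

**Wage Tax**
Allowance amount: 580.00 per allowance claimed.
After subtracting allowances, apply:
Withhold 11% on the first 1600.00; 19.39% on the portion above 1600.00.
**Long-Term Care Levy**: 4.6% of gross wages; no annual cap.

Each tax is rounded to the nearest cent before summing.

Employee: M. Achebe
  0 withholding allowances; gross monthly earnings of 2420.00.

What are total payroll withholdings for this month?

Wage Tax: taxable = 2420.00
  176.00 + 19.39% × (2420.00 − 1600.00) = 176.00 + 19.39% × 820.00 = 335.00
Long-Term Care Levy: 4.6% × 2420.00 = 111.32
Total: 335.00 + 111.32 = 446.32

446.32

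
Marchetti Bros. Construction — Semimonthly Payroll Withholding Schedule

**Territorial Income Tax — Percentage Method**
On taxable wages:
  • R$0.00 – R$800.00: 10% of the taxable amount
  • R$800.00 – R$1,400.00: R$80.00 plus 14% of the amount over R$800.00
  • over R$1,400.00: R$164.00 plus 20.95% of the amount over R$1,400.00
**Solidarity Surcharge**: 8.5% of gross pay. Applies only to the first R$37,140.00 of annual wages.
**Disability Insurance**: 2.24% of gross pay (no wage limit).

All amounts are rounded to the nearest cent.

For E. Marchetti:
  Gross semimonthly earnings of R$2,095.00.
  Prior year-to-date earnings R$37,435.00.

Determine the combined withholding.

R$356.53

Territorial Income Tax: taxable = R$2,095.00
  R$164.00 + 20.95% × (R$2,095.00 − R$1,400.00) = R$164.00 + 20.95% × R$695.00 = R$309.60
Solidarity Surcharge: YTD R$37,435.00 ≥ cap R$37,140.00 → R$0.00
Disability Insurance: 2.24% × R$2,095.00 = R$46.93
Total: R$309.60 + R$0.00 + R$46.93 = R$356.53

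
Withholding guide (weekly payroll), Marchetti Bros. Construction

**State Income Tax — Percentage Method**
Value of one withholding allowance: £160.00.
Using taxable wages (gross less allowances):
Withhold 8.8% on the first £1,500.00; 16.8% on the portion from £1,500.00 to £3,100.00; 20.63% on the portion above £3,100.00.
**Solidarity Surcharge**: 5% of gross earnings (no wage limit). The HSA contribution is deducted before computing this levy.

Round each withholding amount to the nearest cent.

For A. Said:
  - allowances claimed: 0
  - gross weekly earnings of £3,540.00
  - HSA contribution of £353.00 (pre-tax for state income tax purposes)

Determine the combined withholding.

£578.10

State Income Tax: taxable = £3,540.00 − £353.00 = £3,187.00
  £400.80 + 20.63% × (£3,187.00 − £3,100.00) = £400.80 + 20.63% × £87.00 = £418.75
Solidarity Surcharge: 5% × £3,187.00 = £159.35
Total: £418.75 + £159.35 = £578.10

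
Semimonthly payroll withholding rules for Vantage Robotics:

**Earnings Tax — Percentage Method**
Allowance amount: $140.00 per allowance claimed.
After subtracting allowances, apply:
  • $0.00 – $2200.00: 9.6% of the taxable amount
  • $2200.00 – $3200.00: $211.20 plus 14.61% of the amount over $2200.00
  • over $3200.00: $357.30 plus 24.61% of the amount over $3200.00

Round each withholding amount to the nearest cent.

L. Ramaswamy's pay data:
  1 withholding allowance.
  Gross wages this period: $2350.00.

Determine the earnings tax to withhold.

$212.66

Earnings Tax: taxable = $2350.00 − 1×$140.00 = $2210.00
  $211.20 + 14.61% × ($2210.00 − $2200.00) = $211.20 + 14.61% × $10.00 = $212.66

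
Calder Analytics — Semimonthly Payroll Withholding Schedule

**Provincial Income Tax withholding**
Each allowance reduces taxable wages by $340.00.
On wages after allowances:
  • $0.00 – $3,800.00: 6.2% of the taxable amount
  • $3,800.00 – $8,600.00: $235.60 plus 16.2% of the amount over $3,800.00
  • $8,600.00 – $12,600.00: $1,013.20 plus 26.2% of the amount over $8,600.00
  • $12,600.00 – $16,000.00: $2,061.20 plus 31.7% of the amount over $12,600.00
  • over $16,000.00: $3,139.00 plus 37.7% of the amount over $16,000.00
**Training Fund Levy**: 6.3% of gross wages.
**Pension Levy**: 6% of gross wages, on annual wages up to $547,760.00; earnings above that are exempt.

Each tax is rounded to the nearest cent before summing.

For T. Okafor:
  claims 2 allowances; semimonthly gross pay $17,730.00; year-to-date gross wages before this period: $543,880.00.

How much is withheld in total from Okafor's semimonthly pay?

Provincial Income Tax: taxable = $17,730.00 − 2×$340.00 = $17,050.00
  $3,139.00 + 37.7% × ($17,050.00 − $16,000.00) = $3,139.00 + 37.7% × $1,050.00 = $3,534.85
Training Fund Levy: 6.3% × $17,730.00 = $1,116.99
Pension Levy: cap $547,760.00 − YTD $543,880.00 = $3,880.00 subject; 6% × $3,880.00 = $232.80
Total: $3,534.85 + $1,116.99 + $232.80 = $4,884.64

$4,884.64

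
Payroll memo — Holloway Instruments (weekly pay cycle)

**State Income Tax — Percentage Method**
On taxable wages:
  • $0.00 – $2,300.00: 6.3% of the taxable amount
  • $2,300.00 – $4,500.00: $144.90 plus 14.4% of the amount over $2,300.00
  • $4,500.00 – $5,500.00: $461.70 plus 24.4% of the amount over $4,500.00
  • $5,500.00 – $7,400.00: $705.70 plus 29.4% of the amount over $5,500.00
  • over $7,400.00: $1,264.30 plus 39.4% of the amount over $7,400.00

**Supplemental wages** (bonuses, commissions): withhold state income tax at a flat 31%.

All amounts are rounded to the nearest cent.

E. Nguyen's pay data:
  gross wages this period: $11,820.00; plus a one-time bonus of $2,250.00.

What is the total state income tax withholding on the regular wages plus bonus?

State Income Tax: taxable = $11,820.00
  $1,264.30 + 39.4% × ($11,820.00 − $7,400.00) = $1,264.30 + 39.4% × $4,420.00 = $3,005.78
Supplemental (31% flat on bonus): 31% × $2,250.00 = $697.50
Total state income tax: $3,005.78 + $697.50 = $3,703.28

$3,703.28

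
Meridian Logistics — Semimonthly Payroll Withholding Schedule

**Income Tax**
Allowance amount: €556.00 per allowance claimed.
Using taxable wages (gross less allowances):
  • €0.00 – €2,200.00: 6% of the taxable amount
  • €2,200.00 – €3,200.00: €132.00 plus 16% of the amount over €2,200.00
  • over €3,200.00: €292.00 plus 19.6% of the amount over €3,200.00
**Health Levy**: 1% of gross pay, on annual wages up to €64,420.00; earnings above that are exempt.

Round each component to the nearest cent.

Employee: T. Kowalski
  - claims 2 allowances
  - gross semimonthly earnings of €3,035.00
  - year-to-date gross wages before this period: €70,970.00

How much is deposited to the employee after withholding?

Income Tax: taxable = €3,035.00 − 2×€556.00 = €1,923.00
  6% × €1,923.00 = €115.38
Health Levy: YTD €70,970.00 ≥ cap €64,420.00 → €0.00
Total withheld: €115.38 + €0.00 = €115.38
Net pay: €3,035.00 − €115.38 = €2,919.62

€2,919.62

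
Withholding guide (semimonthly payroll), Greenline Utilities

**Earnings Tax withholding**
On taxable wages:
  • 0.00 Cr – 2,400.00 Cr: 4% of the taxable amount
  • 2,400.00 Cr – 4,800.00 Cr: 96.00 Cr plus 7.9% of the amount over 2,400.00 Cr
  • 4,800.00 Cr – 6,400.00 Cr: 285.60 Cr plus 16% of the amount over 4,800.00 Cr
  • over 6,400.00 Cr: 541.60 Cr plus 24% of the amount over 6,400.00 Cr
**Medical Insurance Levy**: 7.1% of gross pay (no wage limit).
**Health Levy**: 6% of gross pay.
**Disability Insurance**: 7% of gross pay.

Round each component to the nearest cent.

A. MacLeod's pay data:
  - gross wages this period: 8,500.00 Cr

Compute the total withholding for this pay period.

Earnings Tax: taxable = 8,500.00 Cr
  541.60 Cr + 24% × (8,500.00 Cr − 6,400.00 Cr) = 541.60 Cr + 24% × 2,100.00 Cr = 1,045.60 Cr
Medical Insurance Levy: 7.1% × 8,500.00 Cr = 603.50 Cr
Health Levy: 6% × 8,500.00 Cr = 510.00 Cr
Disability Insurance: 7% × 8,500.00 Cr = 595.00 Cr
Total: 1,045.60 Cr + 603.50 Cr + 510.00 Cr + 595.00 Cr = 2,754.10 Cr

2,754.10 Cr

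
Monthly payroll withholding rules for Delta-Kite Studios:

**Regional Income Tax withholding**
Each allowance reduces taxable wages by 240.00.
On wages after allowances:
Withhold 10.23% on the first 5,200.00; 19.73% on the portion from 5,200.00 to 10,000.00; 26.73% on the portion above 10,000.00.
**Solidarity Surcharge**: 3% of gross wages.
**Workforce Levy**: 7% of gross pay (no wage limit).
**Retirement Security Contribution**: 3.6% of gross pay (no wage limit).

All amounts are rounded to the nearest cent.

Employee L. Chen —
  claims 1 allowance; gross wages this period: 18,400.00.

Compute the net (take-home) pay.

12,237.43

Regional Income Tax: taxable = 18,400.00 − 1×240.00 = 18,160.00
  1,479.00 + 26.73% × (18,160.00 − 10,000.00) = 1,479.00 + 26.73% × 8,160.00 = 3,660.17
Solidarity Surcharge: 3% × 18,400.00 = 552.00
Workforce Levy: 7% × 18,400.00 = 1,288.00
Retirement Security Contribution: 3.6% × 18,400.00 = 662.40
Total withheld: 3,660.17 + 552.00 + 1,288.00 + 662.40 = 6,162.57
Net pay: 18,400.00 − 6,162.57 = 12,237.43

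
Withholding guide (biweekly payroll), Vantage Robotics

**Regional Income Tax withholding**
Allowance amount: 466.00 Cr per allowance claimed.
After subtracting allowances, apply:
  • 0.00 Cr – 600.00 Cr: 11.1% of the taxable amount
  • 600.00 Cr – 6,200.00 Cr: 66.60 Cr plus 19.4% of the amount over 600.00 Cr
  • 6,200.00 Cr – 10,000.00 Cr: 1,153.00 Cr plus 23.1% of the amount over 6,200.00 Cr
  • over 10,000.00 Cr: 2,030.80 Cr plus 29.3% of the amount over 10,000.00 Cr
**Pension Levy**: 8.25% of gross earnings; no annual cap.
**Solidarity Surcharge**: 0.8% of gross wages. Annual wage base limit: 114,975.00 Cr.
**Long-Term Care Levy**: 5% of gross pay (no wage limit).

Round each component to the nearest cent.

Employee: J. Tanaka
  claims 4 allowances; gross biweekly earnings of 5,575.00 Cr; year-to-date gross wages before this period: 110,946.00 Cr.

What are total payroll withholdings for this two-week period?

Regional Income Tax: taxable = 5,575.00 Cr − 4×466.00 Cr = 3,711.00 Cr
  66.60 Cr + 19.4% × (3,711.00 Cr − 600.00 Cr) = 66.60 Cr + 19.4% × 3,111.00 Cr = 670.13 Cr
Pension Levy: 8.25% × 5,575.00 Cr = 459.94 Cr
Solidarity Surcharge: cap 114,975.00 Cr − YTD 110,946.00 Cr = 4,029.00 Cr subject; 0.8% × 4,029.00 Cr = 32.23 Cr
Long-Term Care Levy: 5% × 5,575.00 Cr = 278.75 Cr
Total: 670.13 Cr + 459.94 Cr + 32.23 Cr + 278.75 Cr = 1,441.05 Cr

1,441.05 Cr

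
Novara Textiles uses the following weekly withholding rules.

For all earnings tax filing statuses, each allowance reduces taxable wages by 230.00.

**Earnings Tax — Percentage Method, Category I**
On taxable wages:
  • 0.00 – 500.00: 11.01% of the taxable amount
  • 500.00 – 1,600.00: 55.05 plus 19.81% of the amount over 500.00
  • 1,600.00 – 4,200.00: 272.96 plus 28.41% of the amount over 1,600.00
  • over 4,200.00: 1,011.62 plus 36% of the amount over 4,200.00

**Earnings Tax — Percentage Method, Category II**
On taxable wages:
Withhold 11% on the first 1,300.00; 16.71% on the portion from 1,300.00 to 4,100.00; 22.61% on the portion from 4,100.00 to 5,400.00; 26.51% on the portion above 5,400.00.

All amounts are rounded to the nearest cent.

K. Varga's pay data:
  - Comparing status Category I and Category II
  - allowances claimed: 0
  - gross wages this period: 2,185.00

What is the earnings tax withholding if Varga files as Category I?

439.16

Earnings Tax (Category I): taxable = 2,185.00
  272.96 + 28.41% × (2,185.00 − 1,600.00) = 272.96 + 28.41% × 585.00 = 439.16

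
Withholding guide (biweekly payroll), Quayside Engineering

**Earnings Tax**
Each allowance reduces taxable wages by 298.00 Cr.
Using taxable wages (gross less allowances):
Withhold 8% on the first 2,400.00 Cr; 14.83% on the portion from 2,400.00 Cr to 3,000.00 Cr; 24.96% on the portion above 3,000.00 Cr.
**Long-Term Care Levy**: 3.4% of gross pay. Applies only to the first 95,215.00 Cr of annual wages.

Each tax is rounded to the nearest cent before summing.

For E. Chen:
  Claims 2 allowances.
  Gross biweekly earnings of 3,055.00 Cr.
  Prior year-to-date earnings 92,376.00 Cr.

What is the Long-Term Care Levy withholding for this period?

Long-Term Care Levy: cap 95,215.00 Cr − YTD 92,376.00 Cr = 2,839.00 Cr subject; 3.4% × 2,839.00 Cr = 96.53 Cr

96.53 Cr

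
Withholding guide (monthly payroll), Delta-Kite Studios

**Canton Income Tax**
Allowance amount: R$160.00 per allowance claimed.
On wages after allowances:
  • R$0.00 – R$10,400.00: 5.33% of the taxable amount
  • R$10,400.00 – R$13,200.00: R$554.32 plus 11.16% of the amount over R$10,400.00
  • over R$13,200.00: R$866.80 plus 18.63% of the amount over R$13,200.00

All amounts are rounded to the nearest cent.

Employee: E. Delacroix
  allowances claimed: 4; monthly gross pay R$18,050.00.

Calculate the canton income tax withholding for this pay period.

R$1,651.12

Canton Income Tax: taxable = R$18,050.00 − 4×R$160.00 = R$17,410.00
  R$866.80 + 18.63% × (R$17,410.00 − R$13,200.00) = R$866.80 + 18.63% × R$4,210.00 = R$1,651.12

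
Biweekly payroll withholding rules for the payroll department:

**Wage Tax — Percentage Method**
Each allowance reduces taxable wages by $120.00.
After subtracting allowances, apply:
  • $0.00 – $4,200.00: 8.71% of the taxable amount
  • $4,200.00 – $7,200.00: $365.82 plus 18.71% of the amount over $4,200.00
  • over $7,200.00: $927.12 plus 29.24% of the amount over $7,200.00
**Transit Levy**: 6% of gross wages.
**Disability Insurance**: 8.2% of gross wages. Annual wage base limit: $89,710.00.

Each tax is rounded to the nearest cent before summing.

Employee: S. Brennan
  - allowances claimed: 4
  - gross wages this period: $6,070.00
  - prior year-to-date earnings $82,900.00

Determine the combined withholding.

$1,487.83

Wage Tax: taxable = $6,070.00 − 4×$120.00 = $5,590.00
  $365.82 + 18.71% × ($5,590.00 − $4,200.00) = $365.82 + 18.71% × $1,390.00 = $625.89
Transit Levy: 6% × $6,070.00 = $364.20
Disability Insurance: 8.2% × $6,070.00 = $497.74
Total: $625.89 + $364.20 + $497.74 = $1,487.83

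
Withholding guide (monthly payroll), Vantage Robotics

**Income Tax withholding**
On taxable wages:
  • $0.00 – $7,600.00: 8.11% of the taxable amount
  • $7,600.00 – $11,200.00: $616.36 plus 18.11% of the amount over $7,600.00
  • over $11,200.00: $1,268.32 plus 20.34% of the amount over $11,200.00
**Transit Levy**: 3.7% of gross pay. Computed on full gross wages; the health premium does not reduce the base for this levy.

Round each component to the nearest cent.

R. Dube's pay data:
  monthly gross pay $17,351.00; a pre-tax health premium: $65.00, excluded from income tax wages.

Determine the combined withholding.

$3,148.20

Income Tax: taxable = $17,351.00 − $65.00 = $17,286.00
  $1,268.32 + 20.34% × ($17,286.00 − $11,200.00) = $1,268.32 + 20.34% × $6,086.00 = $2,506.21
Transit Levy: 3.7% × $17,351.00 = $641.99
Total: $2,506.21 + $641.99 = $3,148.20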